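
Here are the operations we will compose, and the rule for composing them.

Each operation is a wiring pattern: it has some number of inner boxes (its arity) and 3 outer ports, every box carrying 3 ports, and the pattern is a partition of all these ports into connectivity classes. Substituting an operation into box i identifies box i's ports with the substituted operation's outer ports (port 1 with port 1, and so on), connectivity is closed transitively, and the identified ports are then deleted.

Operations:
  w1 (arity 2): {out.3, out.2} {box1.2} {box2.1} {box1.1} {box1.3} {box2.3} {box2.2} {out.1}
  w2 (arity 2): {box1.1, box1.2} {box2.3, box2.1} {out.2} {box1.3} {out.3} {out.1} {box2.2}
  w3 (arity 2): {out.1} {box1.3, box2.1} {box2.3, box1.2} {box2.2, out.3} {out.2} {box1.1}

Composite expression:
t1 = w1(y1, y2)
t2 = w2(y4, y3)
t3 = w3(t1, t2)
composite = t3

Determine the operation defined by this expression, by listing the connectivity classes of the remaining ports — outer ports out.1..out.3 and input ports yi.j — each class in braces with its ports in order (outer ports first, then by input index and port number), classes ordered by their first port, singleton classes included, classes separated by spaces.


Treat the ports identified at w3 as solder joints: merge, then drop.
composing w1 on (y1, y2), with out.j its own outer ports: {out.1} {out.2, out.3} {y1.1} {y1.2} {y1.3} {y2.1} {y2.2} {y2.3}
composing w2 on (y4, y3), with out.j its own outer ports: {out.1} {out.2} {out.3} {y3.1, y3.3} {y3.2} {y4.1, y4.2} {y4.3}
composing w3 on (y1, y2, y4, y3), with out.j its own outer ports: {out.1} {out.2} {out.3} {y1.1} {y1.2} {y1.3} {y2.1} {y2.2} {y2.3} {y3.1, y3.3} {y3.2} {y4.1, y4.2} {y4.3}

{out.1} {out.2} {out.3} {y1.1} {y1.2} {y1.3} {y2.1} {y2.2} {y2.3} {y3.1, y3.3} {y3.2} {y4.1, y4.2} {y4.3}


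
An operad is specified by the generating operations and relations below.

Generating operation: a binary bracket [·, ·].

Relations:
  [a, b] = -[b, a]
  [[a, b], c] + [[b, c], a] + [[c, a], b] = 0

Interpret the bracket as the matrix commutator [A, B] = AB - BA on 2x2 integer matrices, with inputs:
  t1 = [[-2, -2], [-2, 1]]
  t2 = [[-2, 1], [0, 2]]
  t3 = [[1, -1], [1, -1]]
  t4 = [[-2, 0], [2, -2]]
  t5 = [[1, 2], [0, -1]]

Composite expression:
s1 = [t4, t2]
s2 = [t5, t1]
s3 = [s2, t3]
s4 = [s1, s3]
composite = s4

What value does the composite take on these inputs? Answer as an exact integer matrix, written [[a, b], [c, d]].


[[32, -16], [-32, -32]]


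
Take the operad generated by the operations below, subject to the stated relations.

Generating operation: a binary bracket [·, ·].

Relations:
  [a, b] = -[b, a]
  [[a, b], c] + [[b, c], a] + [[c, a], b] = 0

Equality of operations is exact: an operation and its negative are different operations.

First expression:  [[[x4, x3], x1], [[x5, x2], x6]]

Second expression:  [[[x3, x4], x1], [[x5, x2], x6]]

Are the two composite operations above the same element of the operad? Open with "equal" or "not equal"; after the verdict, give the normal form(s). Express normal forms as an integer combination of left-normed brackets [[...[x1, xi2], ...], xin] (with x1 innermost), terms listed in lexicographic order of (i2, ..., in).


not equal; first: -[[[[[x1, x3], x4], x2], x5], x6] + [[[[[x1, x3], x4], x5], x2], x6] + [[[[[x1, x3], x4], x6], x2], x5] - [[[[[x1, x3], x4], x6], x5], x2] + [[[[[x1, x4], x3], x2], x5], x6] - [[[[[x1, x4], x3], x5], x2], x6] - [[[[[x1, x4], x3], x6], x2], x5] + [[[[[x1, x4], x3], x6], x5], x2]; second: [[[[[x1, x3], x4], x2], x5], x6] - [[[[[x1, x3], x4], x5], x2], x6] - [[[[[x1, x3], x4], x6], x2], x5] + [[[[[x1, x3], x4], x6], x5], x2] - [[[[[x1, x4], x3], x2], x5], x6] + [[[[[x1, x4], x3], x5], x2], x6] + [[[[[x1, x4], x3], x6], x2], x5] - [[[[[x1, x4], x3], x6], x5], x2]

Normal form of the first expression: -[[[[[x1, x3], x4], x2], x5], x6] + [[[[[x1, x3], x4], x5], x2], x6] + [[[[[x1, x3], x4], x6], x2], x5] - [[[[[x1, x3], x4], x6], x5], x2] + [[[[[x1, x4], x3], x2], x5], x6] - [[[[[x1, x4], x3], x5], x2], x6] - [[[[[x1, x4], x3], x6], x2], x5] + [[[[[x1, x4], x3], x6], x5], x2]
Normal form of the second expression: [[[[[x1, x3], x4], x2], x5], x6] - [[[[[x1, x3], x4], x5], x2], x6] - [[[[[x1, x3], x4], x6], x2], x5] + [[[[[x1, x3], x4], x6], x5], x2] - [[[[[x1, x4], x3], x2], x5], x6] + [[[[[x1, x4], x3], x5], x2], x6] + [[[[[x1, x4], x3], x6], x2], x5] - [[[[[x1, x4], x3], x6], x5], x2]
They disagree, so not equal.


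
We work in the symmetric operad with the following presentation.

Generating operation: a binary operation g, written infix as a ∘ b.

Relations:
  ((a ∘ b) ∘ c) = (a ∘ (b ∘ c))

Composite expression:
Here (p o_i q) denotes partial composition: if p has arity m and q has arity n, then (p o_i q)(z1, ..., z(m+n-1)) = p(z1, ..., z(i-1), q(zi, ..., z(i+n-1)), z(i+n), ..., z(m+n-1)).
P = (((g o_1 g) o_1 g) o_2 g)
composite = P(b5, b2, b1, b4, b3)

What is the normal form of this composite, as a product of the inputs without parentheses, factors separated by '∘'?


All parenthesizations of g agree; list the b-inputs left to right.
(b2 ∘ b1) reduces to b2 ∘ b1
(b5 ∘ (b2 ∘ b1)) reduces to b5 ∘ b2 ∘ b1
((b5 ∘ (b2 ∘ b1)) ∘ b4) reduces to b5 ∘ b2 ∘ b1 ∘ b4
(((b5 ∘ (b2 ∘ b1)) ∘ b4) ∘ b3) reduces to b5 ∘ b2 ∘ b1 ∘ b4 ∘ b3

b5 ∘ b2 ∘ b1 ∘ b4 ∘ b3


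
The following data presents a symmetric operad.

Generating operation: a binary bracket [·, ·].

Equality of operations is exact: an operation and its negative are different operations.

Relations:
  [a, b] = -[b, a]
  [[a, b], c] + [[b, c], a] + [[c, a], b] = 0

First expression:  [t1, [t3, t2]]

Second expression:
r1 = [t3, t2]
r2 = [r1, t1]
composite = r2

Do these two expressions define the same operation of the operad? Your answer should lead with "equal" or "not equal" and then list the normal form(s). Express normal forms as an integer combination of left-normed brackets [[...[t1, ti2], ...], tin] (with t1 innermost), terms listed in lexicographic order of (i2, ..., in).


not equal — first -[[t1, t2], t3] + [[t1, t3], t2], second [[t1, t2], t3] - [[t1, t3], t2]

The first expression, normalized: -[[t1, t2], t3] + [[t1, t3], t2]
The second expression, normalized: [[t1, t2], t3] - [[t1, t3], t2]
The normal forms differ: not equal.


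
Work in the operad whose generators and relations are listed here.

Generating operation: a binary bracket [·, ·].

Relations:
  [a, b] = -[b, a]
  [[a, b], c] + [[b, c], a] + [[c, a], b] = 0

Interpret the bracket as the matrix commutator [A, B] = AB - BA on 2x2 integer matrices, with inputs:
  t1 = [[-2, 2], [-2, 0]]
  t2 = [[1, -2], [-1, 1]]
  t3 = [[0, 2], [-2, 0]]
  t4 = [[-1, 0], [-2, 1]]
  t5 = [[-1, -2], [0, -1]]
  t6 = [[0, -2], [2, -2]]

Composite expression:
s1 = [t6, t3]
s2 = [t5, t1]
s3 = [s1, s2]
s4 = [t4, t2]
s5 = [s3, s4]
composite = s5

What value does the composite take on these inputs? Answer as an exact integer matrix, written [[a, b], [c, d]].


[[-64, -128], [-192, 64]]

[t6, t3] = [[0, 4], [4, 0]]
[t5, t1] = [[4, -4], [0, -4]]
[[t6, t3], [t5, t1]] = [[16, -32], [32, -16]]
[t4, t2] = [[-4, 4], [-2, 4]]
[[[t6, t3], [t5, t1]], [t4, t2]] = [[-64, -128], [-192, 64]]


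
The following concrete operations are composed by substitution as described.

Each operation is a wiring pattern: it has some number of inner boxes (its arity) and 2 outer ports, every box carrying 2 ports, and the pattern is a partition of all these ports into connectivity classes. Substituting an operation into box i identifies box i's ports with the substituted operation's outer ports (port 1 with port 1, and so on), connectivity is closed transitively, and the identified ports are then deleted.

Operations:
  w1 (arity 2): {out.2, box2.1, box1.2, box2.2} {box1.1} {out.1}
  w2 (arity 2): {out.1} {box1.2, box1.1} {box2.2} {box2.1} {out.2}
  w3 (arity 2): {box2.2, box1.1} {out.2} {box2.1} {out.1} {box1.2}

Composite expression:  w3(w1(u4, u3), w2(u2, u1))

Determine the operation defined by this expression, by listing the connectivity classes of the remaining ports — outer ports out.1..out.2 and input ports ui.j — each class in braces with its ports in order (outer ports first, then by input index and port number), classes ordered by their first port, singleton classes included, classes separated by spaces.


{out.1} {out.2} {u1.1} {u1.2} {u2.1, u2.2} {u3.1, u3.2, u4.2} {u4.1}

Reachability decides: close wires over w3-identified ports.
the subtree at w1 composes to {out.1} {out.2, u3.1, u3.2, u4.2} {u4.1} on (u4, u3); out.j = own outer ports
the subtree at w2 composes to {out.1} {out.2} {u1.1} {u1.2} {u2.1, u2.2} on (u2, u1); out.j = own outer ports
the subtree at w3 composes to {out.1} {out.2} {u1.1} {u1.2} {u2.1, u2.2} {u3.1, u3.2, u4.2} {u4.1} on (u4, u3, u2, u1); out.j = own outer ports


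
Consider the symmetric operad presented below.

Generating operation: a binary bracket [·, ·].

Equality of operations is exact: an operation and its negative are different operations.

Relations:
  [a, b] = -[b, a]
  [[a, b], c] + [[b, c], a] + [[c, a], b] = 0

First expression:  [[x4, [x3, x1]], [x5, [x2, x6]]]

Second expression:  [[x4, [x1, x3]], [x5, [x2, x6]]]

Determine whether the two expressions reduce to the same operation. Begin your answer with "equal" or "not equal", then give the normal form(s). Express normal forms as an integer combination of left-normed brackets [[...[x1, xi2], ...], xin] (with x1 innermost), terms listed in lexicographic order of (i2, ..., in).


not equal — first -[[[[[x1, x3], x4], x2], x6], x5] + [[[[[x1, x3], x4], x5], x2], x6] - [[[[[x1, x3], x4], x5], x6], x2] + [[[[[x1, x3], x4], x6], x2], x5], second [[[[[x1, x3], x4], x2], x6], x5] - [[[[[x1, x3], x4], x5], x2], x6] + [[[[[x1, x3], x4], x5], x6], x2] - [[[[[x1, x3], x4], x6], x2], x5]

The first expression, normalized: -[[[[[x1, x3], x4], x2], x6], x5] + [[[[[x1, x3], x4], x5], x2], x6] - [[[[[x1, x3], x4], x5], x6], x2] + [[[[[x1, x3], x4], x6], x2], x5]
The second expression, normalized: [[[[[x1, x3], x4], x2], x6], x5] - [[[[[x1, x3], x4], x5], x2], x6] + [[[[[x1, x3], x4], x5], x6], x2] - [[[[[x1, x3], x4], x6], x2], x5]
They disagree, so not equal.


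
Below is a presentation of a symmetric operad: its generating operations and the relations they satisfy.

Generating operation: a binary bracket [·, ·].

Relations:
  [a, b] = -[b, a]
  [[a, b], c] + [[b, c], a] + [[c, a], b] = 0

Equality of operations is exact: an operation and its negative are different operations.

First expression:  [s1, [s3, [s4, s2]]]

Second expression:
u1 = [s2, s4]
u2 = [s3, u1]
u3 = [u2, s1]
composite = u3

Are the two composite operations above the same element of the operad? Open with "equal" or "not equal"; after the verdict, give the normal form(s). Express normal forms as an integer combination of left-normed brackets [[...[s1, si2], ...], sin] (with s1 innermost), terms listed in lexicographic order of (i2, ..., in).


equal; the common form is [[[s1, s2], s4], s3] - [[[s1, s3], s2], s4] + [[[s1, s3], s4], s2] - [[[s1, s4], s2], s3]

The first expression, normalized: [[[s1, s2], s4], s3] - [[[s1, s3], s2], s4] + [[[s1, s3], s4], s2] - [[[s1, s4], s2], s3]
The second expression, normalized: [[[s1, s2], s4], s3] - [[[s1, s3], s2], s4] + [[[s1, s3], s4], s2] - [[[s1, s4], s2], s3]
The forms coincide; equal.


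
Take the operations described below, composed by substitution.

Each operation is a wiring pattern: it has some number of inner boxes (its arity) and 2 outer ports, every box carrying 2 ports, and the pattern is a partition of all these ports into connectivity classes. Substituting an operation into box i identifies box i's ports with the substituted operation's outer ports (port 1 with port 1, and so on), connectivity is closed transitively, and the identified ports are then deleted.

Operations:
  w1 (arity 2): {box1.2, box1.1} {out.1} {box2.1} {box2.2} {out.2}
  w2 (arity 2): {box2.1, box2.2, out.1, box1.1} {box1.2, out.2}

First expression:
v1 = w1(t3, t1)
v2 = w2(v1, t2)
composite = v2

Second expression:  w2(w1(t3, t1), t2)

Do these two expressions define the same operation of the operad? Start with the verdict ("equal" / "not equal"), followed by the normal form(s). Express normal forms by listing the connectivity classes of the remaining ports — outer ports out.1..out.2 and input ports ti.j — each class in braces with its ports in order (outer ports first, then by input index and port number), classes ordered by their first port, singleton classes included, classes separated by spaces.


equal; both compose to {out.1, t2.1, t2.2} {out.2} {t1.1} {t1.2} {t3.1, t3.2}


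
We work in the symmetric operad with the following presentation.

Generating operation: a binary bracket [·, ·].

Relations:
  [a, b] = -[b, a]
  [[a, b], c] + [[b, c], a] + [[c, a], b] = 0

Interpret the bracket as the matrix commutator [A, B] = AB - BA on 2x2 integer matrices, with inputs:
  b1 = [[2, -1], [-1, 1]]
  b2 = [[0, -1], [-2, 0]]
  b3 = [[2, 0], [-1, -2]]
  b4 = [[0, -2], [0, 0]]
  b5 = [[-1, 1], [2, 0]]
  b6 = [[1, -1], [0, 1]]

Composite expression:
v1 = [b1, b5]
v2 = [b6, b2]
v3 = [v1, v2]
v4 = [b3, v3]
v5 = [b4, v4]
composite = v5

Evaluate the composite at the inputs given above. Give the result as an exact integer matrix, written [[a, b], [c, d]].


[[-32, 0], [0, 32]]

[b1, b5] = [[-1, 0], [-1, 1]]
[b6, b2] = [[2, 0], [0, -2]]
[[b1, b5], [b6, b2]] = [[0, 0], [-4, 0]]
[b3, [[b1, b5], [b6, b2]]] = [[0, 0], [16, 0]]
[b4, [b3, [[b1, b5], [b6, b2]]]] = [[-32, 0], [0, 32]]


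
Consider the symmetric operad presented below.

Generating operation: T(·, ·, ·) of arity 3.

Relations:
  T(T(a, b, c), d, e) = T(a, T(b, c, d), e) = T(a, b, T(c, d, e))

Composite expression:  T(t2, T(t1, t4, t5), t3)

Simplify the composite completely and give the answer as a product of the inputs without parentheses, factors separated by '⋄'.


t2 ⋄ t1 ⋄ t4 ⋄ t5 ⋄ t3


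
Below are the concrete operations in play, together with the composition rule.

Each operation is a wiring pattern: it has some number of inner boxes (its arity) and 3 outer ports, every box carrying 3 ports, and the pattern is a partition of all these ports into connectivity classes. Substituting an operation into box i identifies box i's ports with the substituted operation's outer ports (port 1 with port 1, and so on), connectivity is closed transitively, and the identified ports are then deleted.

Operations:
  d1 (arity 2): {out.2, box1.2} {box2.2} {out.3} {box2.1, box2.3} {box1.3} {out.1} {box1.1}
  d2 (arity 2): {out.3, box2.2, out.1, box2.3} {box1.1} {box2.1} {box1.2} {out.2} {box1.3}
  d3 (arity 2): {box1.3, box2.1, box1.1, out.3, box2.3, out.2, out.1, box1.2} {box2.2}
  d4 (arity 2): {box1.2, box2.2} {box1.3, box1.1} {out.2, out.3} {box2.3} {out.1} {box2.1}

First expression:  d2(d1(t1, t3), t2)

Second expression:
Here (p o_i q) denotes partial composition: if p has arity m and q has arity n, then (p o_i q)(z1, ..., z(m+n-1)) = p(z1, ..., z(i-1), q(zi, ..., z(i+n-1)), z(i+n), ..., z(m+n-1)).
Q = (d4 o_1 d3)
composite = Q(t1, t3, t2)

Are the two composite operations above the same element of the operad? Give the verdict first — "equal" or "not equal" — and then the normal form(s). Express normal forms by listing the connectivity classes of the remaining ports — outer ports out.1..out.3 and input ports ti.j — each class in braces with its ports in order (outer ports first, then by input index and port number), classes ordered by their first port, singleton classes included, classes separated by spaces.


The first composite normalizes to {out.1, out.3, t2.2, t2.3} {out.2} {t1.1} {t1.2} {t1.3} {t2.1} {t3.1, t3.3} {t3.2}
The second composite normalizes to {out.1} {out.2, out.3} {t1.1, t1.2, t1.3, t2.2, t3.1, t3.3} {t2.1} {t2.3} {t3.2}
They disagree, so not equal.

not equal: they reduce to {out.1, out.3, t2.2, t2.3} {out.2} {t1.1} {t1.2} {t1.3} {t2.1} {t3.1, t3.3} {t3.2} and {out.1} {out.2, out.3} {t1.1, t1.2, t1.3, t2.2, t3.1, t3.3} {t2.1} {t2.3} {t3.2}


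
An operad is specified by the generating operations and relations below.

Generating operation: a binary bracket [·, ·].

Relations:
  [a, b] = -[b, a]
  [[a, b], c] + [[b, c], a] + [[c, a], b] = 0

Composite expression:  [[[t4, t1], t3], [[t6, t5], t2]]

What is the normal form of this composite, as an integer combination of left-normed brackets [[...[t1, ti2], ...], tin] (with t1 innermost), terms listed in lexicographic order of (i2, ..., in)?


Left-normed coefficients sit on the t1-initial expansion words.
Composite bracket: [[[t4, t1], t3], [[t6, t5], t2]]
Applying ab - ba throughout gives 32 signed words (2^5 = 32).
Coefficients come from the t1-initial words:
  from t1t4t3t2t5t6, sign -1: term -[[[[[t1, t4], t3], t2], t5], t6]
  from t1t4t3t2t6t5, sign +1: term +[[[[[t1, t4], t3], t2], t6], t5]
  from t1t4t3t5t6t2, sign +1: term +[[[[[t1, t4], t3], t5], t6], t2]
  from t1t4t3t6t5t2, sign -1: term -[[[[[t1, t4], t3], t6], t5], t2]

-[[[[[t1, t4], t3], t2], t5], t6] + [[[[[t1, t4], t3], t2], t6], t5] + [[[[[t1, t4], t3], t5], t6], t2] - [[[[[t1, t4], t3], t6], t5], t2]


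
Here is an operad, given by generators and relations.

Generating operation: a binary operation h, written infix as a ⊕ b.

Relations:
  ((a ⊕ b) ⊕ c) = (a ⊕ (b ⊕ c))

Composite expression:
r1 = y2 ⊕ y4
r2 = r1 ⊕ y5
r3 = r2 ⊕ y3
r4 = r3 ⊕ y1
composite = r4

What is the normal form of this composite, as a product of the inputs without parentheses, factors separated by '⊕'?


y2 ⊕ y4 ⊕ y5 ⊕ y3 ⊕ y1

Associativity of h dissolves the nesting; only the y-input order survives.
(y2 ⊕ y4) unparenthesizes to y2 ⊕ y4
((y2 ⊕ y4) ⊕ y5) unparenthesizes to y2 ⊕ y4 ⊕ y5
(((y2 ⊕ y4) ⊕ y5) ⊕ y3) unparenthesizes to y2 ⊕ y4 ⊕ y5 ⊕ y3
((((y2 ⊕ y4) ⊕ y5) ⊕ y3) ⊕ y1) unparenthesizes to y2 ⊕ y4 ⊕ y5 ⊕ y3 ⊕ y1


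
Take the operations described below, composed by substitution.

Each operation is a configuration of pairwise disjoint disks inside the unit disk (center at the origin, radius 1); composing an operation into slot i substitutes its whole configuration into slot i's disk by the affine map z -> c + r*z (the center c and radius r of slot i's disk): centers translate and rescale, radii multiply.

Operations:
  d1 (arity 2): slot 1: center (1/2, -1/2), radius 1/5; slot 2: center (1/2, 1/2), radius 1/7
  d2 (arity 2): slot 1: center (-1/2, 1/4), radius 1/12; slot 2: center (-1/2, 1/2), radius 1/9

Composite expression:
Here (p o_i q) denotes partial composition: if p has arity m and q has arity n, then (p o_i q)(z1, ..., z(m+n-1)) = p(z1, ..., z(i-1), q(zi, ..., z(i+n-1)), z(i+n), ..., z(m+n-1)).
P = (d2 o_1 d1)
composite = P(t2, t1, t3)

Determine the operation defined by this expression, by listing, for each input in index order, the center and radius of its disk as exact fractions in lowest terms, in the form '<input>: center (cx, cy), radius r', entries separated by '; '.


t1: center (-11/24, 7/24), radius 1/84; t2: center (-11/24, 5/24), radius 1/60; t3: center (-1/2, 1/2), radius 1/9

Below d2, radii multiply path by path; the t-disk centers shift.
tracing t2 down its 2-map path: center (-11/24, 5/24), radius 1/60
tracing t1 down its 2-map path: center (-11/24, 7/24), radius 1/84
tracing t3 down its 1-map path: center (-1/2, 1/2), radius 1/9


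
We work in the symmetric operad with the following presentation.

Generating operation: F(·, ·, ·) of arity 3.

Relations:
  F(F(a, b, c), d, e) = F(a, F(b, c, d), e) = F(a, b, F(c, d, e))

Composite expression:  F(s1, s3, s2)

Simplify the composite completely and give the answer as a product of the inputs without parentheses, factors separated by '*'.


s1 * s3 * s2

Key point: F is associative — brackets drop, the s-order remains.
F(s1, s3, s2) linearizes to s1 * s3 * s2


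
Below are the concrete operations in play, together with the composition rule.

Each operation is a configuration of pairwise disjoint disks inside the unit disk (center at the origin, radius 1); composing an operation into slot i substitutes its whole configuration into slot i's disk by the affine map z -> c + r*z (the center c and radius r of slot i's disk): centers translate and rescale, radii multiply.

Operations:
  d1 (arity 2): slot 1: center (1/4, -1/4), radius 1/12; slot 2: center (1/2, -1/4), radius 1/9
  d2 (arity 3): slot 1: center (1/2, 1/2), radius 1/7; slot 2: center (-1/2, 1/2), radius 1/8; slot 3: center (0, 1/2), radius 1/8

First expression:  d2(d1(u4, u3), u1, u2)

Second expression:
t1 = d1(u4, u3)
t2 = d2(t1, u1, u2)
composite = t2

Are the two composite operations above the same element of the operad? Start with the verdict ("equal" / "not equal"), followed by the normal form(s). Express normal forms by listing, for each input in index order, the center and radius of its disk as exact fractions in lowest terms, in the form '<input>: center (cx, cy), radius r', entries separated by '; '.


equal: each reduces to u1: center (-1/2, 1/2), radius 1/8; u2: center (0, 1/2), radius 1/8; u3: center (4/7, 13/28), radius 1/63; u4: center (15/28, 13/28), radius 1/84


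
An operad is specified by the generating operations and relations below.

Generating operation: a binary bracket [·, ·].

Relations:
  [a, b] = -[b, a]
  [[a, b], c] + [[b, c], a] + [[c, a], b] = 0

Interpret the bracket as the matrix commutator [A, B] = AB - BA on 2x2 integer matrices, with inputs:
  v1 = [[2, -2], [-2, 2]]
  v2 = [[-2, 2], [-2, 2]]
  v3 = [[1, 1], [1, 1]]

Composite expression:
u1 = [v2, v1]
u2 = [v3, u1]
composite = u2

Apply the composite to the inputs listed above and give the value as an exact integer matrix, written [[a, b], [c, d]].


[[-16, 16], [-16, 16]]


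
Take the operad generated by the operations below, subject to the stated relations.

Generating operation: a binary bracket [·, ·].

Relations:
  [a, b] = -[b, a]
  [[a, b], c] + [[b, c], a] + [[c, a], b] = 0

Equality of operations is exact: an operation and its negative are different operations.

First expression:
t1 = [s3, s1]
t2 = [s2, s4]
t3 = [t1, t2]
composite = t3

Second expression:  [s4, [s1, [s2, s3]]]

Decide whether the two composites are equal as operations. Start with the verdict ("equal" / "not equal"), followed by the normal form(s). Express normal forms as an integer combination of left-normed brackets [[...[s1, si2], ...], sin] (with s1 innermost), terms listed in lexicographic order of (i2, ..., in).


not equal; the first gives -[[[s1, s3], s2], s4] + [[[s1, s3], s4], s2] and the second -[[[s1, s2], s3], s4] + [[[s1, s3], s2], s4]

Reducing the first expression gives -[[[s1, s3], s2], s4] + [[[s1, s3], s4], s2]
Reducing the second expression gives -[[[s1, s2], s3], s4] + [[[s1, s3], s2], s4]
Different reductions; not equal.


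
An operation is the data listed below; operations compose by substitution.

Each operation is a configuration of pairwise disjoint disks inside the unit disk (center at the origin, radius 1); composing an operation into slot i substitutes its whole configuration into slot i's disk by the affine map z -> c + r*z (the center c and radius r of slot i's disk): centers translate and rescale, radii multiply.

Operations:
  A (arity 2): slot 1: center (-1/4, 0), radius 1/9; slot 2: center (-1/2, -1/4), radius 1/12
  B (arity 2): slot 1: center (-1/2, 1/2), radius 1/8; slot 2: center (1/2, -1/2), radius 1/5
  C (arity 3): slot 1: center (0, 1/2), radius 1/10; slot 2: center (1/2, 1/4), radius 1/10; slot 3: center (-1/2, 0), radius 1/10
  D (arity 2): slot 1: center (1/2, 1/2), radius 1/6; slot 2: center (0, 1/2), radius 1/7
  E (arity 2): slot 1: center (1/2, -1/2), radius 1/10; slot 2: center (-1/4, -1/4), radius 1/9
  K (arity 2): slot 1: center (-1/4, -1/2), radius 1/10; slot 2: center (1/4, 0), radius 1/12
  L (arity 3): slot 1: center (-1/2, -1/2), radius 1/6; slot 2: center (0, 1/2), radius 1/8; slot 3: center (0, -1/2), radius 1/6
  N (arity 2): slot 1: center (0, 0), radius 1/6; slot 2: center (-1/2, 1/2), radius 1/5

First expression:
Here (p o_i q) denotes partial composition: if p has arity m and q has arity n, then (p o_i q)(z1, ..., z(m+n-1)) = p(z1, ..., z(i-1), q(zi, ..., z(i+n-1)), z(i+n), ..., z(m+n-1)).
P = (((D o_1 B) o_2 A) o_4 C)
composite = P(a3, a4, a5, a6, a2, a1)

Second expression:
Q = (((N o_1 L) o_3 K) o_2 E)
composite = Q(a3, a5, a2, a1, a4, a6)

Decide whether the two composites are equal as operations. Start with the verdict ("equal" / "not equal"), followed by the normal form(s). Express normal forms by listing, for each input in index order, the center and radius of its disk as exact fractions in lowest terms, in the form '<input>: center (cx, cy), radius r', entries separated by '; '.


In normal form, the first expression is a1: center (-1/14, 1/2), radius 1/70; a2: center (1/14, 15/28), radius 1/70; a3: center (5/12, 7/12), radius 1/48; a4: center (23/40, 5/12), radius 1/270; a5: center (17/30, 49/120), radius 1/360; a6: center (0, 4/7), radius 1/70
In normal form, the second expression is a1: center (-1/144, -7/72), radius 1/360; a2: center (-1/192, 5/64), radius 1/432; a3: center (-1/12, -1/12), radius 1/36; a4: center (1/144, -1/12), radius 1/432; a5: center (1/96, 7/96), radius 1/480; a6: center (-1/2, 1/2), radius 1/5
They disagree, so not equal.

not equal: they reduce to a1: center (-1/14, 1/2), radius 1/70; a2: center (1/14, 15/28), radius 1/70; a3: center (5/12, 7/12), radius 1/48; a4: center (23/40, 5/12), radius 1/270; a5: center (17/30, 49/120), radius 1/360; a6: center (0, 4/7), radius 1/70 and a1: center (-1/144, -7/72), radius 1/360; a2: center (-1/192, 5/64), radius 1/432; a3: center (-1/12, -1/12), radius 1/36; a4: center (1/144, -1/12), radius 1/432; a5: center (1/96, 7/96), radius 1/480; a6: center (-1/2, 1/2), radius 1/5


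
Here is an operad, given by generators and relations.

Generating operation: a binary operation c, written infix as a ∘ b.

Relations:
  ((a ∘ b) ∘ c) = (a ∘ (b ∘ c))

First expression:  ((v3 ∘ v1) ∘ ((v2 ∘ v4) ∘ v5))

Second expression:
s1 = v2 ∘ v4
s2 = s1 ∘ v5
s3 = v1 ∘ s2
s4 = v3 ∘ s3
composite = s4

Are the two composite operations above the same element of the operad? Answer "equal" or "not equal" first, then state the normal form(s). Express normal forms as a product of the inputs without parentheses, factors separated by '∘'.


equal; the common form is v3 ∘ v1 ∘ v2 ∘ v4 ∘ v5

The first composite normalizes to v3 ∘ v1 ∘ v2 ∘ v4 ∘ v5
The second composite normalizes to v3 ∘ v1 ∘ v2 ∘ v4 ∘ v5
Same normal form: equal.


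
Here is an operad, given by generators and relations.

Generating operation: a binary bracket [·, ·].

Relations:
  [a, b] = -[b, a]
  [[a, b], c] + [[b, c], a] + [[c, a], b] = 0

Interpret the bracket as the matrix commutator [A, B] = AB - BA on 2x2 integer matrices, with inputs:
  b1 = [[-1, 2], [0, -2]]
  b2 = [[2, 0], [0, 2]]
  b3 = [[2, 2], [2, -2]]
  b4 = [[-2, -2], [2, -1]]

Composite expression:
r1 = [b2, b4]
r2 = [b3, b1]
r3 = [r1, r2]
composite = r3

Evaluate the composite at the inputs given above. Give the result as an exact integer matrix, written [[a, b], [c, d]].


[[0, 0], [0, 0]]

[b2, b4] = [[0, 0], [0, 0]]
[b3, b1] = [[-4, 6], [2, 4]]
[[b2, b4], [b3, b1]] = [[0, 0], [0, 0]]


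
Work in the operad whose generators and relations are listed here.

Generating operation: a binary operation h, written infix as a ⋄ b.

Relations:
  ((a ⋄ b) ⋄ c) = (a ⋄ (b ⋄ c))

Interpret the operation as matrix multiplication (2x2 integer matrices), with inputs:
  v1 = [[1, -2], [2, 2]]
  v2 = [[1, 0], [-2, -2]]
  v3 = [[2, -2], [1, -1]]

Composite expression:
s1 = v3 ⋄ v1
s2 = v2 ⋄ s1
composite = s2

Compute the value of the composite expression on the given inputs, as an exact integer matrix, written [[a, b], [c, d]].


(v3 ⋄ v1) = [[-2, -8], [-1, -4]]
(v2 ⋄ (v3 ⋄ v1)) = [[-2, -8], [6, 24]]

[[-2, -8], [6, 24]]


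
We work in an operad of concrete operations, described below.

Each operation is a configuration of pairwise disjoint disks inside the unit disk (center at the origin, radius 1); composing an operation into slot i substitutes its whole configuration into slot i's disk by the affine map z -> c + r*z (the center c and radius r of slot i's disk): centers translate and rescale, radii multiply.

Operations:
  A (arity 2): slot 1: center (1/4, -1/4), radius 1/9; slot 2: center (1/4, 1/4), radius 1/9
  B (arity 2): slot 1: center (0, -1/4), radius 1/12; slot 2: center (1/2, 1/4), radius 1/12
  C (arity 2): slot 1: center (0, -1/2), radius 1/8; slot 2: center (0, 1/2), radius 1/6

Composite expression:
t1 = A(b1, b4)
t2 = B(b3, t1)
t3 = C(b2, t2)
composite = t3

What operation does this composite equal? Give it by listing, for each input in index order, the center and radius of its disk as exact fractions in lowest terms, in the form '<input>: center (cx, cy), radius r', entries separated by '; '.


b1: center (25/288, 155/288), radius 1/648; b2: center (0, -1/2), radius 1/8; b3: center (0, 11/24), radius 1/72; b4: center (25/288, 157/288), radius 1/648

Follow each b-input down from C: c' goes to c + r*c', radius to r*r'.
input b2: composing its 1 substitution step yields center (0, -1/2), radius 1/8
input b3: composing its 2 substitution steps yields center (0, 11/24), radius 1/72
input b1: composing its 3 substitution steps yields center (25/288, 155/288), radius 1/648
input b4: composing its 3 substitution steps yields center (25/288, 157/288), radius 1/648


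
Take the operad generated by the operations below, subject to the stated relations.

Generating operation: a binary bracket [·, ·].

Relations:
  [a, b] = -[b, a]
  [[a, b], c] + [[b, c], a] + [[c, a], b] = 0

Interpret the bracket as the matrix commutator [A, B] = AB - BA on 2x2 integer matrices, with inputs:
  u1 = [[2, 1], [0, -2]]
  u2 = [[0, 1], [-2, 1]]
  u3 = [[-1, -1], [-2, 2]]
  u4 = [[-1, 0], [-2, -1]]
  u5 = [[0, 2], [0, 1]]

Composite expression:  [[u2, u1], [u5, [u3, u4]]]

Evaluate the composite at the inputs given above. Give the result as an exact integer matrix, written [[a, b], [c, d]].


[[-34, -152], [216, 34]]


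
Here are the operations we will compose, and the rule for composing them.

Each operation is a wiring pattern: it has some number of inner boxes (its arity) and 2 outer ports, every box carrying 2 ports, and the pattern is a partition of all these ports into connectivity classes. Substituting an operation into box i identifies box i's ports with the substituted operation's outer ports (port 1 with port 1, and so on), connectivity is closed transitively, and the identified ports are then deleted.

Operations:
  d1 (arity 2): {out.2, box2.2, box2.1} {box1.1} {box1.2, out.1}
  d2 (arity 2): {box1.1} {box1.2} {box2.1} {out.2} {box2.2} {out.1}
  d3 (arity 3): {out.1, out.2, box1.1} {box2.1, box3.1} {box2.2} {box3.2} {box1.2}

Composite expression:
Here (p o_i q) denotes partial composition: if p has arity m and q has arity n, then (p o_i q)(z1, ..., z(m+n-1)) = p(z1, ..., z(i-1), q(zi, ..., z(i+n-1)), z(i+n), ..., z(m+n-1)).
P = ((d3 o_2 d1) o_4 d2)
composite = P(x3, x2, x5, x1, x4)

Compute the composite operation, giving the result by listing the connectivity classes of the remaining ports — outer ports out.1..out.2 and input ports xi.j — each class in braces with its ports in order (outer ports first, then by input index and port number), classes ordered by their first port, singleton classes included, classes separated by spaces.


{out.1, out.2, x3.1} {x1.1} {x1.2} {x2.1} {x2.2} {x3.2} {x4.1} {x4.2} {x5.1, x5.2}

Substituting into d3 glues patterns; closure does the rest.
the subtree at d1 composes to {out.1, x2.2} {out.2, x5.1, x5.2} {x2.1} on (x2, x5); out.j = own outer ports
the subtree at d2 composes to {out.1} {out.2} {x1.1} {x1.2} {x4.1} {x4.2} on (x1, x4); out.j = own outer ports
the subtree at d3 composes to {out.1, out.2, x3.1} {x1.1} {x1.2} {x2.1} {x2.2} {x3.2} {x4.1} {x4.2} {x5.1, x5.2} on (x3, x2, x5, x1, x4); out.j = own outer ports


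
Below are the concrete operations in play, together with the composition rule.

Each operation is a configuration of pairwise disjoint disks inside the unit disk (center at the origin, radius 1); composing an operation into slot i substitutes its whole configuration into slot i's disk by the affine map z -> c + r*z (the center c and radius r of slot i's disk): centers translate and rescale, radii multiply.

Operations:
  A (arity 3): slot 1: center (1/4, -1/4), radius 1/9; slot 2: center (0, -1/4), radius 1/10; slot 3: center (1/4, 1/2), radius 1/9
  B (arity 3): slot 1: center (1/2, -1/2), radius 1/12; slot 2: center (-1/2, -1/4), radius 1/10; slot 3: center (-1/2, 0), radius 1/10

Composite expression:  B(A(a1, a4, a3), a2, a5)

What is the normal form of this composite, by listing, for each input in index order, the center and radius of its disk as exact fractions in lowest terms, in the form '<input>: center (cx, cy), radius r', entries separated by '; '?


Follow each a-input down from B: c' goes to c + r*c', radius to r*r'.
input a1: composing its 2 substitution steps yields center (25/48, -25/48), radius 1/108
input a4: composing its 2 substitution steps yields center (1/2, -25/48), radius 1/120
input a3: composing its 2 substitution steps yields center (25/48, -11/24), radius 1/108
input a2: composing its 1 substitution step yields center (-1/2, -1/4), radius 1/10
input a5: composing its 1 substitution step yields center (-1/2, 0), radius 1/10

a1: center (25/48, -25/48), radius 1/108; a2: center (-1/2, -1/4), radius 1/10; a3: center (25/48, -11/24), radius 1/108; a4: center (1/2, -25/48), radius 1/120; a5: center (-1/2, 0), radius 1/10


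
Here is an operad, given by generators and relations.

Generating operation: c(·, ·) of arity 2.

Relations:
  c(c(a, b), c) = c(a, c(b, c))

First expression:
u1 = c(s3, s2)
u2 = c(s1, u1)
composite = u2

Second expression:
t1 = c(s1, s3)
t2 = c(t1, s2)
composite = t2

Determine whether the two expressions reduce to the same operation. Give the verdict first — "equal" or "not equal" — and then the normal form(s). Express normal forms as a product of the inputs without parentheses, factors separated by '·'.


equal — both sides give s1 · s3 · s2

Reducing the first expression gives s1 · s3 · s2
Reducing the second expression gives s1 · s3 · s2
Same normal form: equal.


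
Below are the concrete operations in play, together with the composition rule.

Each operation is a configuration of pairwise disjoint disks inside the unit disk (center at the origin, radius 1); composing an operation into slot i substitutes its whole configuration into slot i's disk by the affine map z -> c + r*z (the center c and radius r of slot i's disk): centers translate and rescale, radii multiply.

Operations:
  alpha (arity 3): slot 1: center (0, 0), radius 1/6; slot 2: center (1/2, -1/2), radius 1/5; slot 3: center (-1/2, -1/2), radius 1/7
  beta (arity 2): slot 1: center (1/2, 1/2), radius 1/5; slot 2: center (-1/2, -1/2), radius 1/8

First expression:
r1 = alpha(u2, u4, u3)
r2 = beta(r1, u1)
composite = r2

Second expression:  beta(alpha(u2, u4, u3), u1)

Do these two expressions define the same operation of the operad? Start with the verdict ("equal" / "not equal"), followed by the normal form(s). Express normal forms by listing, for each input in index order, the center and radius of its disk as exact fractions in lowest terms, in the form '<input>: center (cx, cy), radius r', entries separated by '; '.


equal; the common form is u1: center (-1/2, -1/2), radius 1/8; u2: center (1/2, 1/2), radius 1/30; u3: center (2/5, 2/5), radius 1/35; u4: center (3/5, 2/5), radius 1/25

Normal form of the first expression: u1: center (-1/2, -1/2), radius 1/8; u2: center (1/2, 1/2), radius 1/30; u3: center (2/5, 2/5), radius 1/35; u4: center (3/5, 2/5), radius 1/25
Normal form of the second expression: u1: center (-1/2, -1/2), radius 1/8; u2: center (1/2, 1/2), radius 1/30; u3: center (2/5, 2/5), radius 1/35; u4: center (3/5, 2/5), radius 1/25
One common form — equal.


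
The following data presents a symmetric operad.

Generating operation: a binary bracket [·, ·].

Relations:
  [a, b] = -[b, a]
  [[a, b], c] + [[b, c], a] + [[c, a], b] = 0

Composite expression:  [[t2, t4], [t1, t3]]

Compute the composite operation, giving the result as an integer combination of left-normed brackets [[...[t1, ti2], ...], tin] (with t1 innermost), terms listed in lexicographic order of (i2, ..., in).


A multilinear Lie element is pinned by t1-initial words (t1 innermost).
Composite bracket: [[t2, t4], [t1, t3]]
Applying ab - ba throughout gives 8 signed words (2^3 = 8).
Words beginning with t1 determine it all:
  sign of t1t3t2t4 is -1, so it contributes -[[[t1, t3], t2], t4]
  sign of t1t3t4t2 is +1, so it contributes +[[[t1, t3], t4], t2]

-[[[t1, t3], t2], t4] + [[[t1, t3], t4], t2]


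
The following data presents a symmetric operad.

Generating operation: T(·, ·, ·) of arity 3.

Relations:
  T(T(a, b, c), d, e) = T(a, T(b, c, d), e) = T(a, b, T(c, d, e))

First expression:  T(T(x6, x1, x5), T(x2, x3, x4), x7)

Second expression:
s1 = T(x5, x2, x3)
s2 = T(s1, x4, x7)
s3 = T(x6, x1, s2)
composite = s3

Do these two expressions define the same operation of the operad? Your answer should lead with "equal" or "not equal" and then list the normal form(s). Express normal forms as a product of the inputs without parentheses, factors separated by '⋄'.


equal — both sides give x6 ⋄ x1 ⋄ x5 ⋄ x2 ⋄ x3 ⋄ x4 ⋄ x7

Reducing the first expression gives x6 ⋄ x1 ⋄ x5 ⋄ x2 ⋄ x3 ⋄ x4 ⋄ x7
Reducing the second expression gives x6 ⋄ x1 ⋄ x5 ⋄ x2 ⋄ x3 ⋄ x4 ⋄ x7
Identical normal forms: equal.


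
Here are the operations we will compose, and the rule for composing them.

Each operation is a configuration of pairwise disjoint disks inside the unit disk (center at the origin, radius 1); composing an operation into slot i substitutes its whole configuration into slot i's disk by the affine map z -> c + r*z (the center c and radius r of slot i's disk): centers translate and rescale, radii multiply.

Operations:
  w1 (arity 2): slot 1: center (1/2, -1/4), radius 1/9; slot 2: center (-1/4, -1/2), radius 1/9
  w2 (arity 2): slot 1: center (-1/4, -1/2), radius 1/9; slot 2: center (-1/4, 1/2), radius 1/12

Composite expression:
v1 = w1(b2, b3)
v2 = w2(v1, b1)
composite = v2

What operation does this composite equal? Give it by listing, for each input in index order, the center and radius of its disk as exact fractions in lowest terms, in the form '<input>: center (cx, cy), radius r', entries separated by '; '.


b1: center (-1/4, 1/2), radius 1/12; b2: center (-7/36, -19/36), radius 1/81; b3: center (-5/18, -5/9), radius 1/81

Each b-disk chains the slot maps above it in w2; radii multiply.
input b2: composing its 2 substitution steps yields center (-7/36, -19/36), radius 1/81
input b3: composing its 2 substitution steps yields center (-5/18, -5/9), radius 1/81
input b1: composing its 1 substitution step yields center (-1/4, 1/2), radius 1/12


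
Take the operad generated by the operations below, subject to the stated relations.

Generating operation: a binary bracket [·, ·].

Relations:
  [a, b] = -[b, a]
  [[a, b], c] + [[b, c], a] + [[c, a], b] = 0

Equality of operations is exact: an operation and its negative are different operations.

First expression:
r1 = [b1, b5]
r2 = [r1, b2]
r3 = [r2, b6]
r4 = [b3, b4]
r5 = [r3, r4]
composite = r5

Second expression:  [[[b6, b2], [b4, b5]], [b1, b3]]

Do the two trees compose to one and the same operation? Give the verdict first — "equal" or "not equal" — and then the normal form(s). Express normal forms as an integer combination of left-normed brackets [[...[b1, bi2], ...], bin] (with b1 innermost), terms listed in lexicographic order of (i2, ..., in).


not equal: they reduce to [[[[[b1, b5], b2], b6], b3], b4] - [[[[[b1, b5], b2], b6], b4], b3] and [[[[[b1, b3], b2], b6], b4], b5] - [[[[[b1, b3], b2], b6], b5], b4] - [[[[[b1, b3], b4], b5], b2], b6] + [[[[[b1, b3], b4], b5], b6], b2] + [[[[[b1, b3], b5], b4], b2], b6] - [[[[[b1, b3], b5], b4], b6], b2] - [[[[[b1, b3], b6], b2], b4], b5] + [[[[[b1, b3], b6], b2], b5], b4]


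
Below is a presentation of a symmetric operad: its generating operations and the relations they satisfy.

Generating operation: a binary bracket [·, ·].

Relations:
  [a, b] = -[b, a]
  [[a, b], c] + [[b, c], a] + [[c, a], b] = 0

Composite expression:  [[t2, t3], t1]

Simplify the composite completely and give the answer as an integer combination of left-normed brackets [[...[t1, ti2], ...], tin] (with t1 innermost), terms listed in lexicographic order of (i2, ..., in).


-[[t1, t2], t3] + [[t1, t3], t2]

A multilinear Lie element is pinned by t1-initial words (t1 innermost).
Composite bracket: [[t2, t3], t1]
Full expansion: 4 signed words from ab - ba (2^2 = 4).
Only words starting with t1 matter:
  t1t2t3 (sign -1) contributes -[[t1, t2], t3]
  t1t3t2 (sign +1) contributes +[[t1, t3], t2]
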